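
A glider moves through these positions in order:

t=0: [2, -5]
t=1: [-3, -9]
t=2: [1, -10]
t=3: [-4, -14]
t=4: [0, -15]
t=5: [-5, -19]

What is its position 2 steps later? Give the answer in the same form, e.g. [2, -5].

[-6, -24]

Differencing gives [-5, -4], [+4, -1], [-5, -4], [+4, -1], [-5, -4]. This is the pattern [-5, -4], [+4, -1] repeated.
step 6: apply [+4, -1] → [-1, -20]
step 7: apply [-5, -4] → [-6, -24]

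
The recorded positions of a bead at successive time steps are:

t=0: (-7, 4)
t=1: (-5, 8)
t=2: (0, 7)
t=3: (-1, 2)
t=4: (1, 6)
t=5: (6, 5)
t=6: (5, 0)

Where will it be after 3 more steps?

Differencing gives (+2, +4), (+5, -1), (-1, -5), (+2, +4), (+5, -1), (-1, -5). This is the pattern (+2, +4), (+5, -1), (-1, -5) repeated.
step 7: apply (+2, +4) → (7, 4)
step 8: apply (+5, -1) → (12, 3)
step 9: apply (-1, -5) → (11, -2)

(11, -2)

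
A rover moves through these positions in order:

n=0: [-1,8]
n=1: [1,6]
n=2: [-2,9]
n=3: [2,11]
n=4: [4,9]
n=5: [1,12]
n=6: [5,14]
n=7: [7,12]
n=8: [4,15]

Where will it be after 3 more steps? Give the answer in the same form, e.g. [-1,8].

Step-to-step displacements: [+2,-2], [-3,+3], [+4,+2], [+2,-2], [-3,+3], [+4,+2], [+2,-2], [-3,+3] — a repeating cycle of length 3.
step 9: apply [+4,+2] → [8,17]
step 10: apply [+2,-2] → [10,15]
step 11: apply [-3,+3] → [7,18]

[7,18]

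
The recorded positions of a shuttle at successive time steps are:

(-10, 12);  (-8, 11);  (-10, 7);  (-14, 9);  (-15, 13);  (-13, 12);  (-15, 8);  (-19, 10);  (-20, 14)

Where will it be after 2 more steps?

(-20, 9)

Step-to-step displacements: (+2, -1), (-2, -4), (-4, +2), (-1, +4), (+2, -1), (-2, -4), (-4, +2), (-1, +4) — a repeating cycle of length 4.
step 9: apply (+2, -1) → (-18, 13)
step 10: apply (-2, -4) → (-20, 9)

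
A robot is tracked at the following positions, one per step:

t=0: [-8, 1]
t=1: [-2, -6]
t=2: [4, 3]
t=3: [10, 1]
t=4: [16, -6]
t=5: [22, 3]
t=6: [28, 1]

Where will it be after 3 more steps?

[46, 1]

First: linear, +6 per step → 46 at step 9.
Second: cycles through 1, -6, 3 every 3 steps. Step 9 lands at position 0 of the cycle → 1.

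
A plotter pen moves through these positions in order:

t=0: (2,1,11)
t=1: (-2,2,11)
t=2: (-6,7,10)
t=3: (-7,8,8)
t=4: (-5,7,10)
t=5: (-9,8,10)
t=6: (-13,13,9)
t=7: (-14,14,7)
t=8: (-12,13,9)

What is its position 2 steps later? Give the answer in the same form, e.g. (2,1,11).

(-20,19,8)

Step-to-step displacements: (-4,+1,+0), (-4,+5,-1), (-1,+1,-2), (+2,-1,+2), (-4,+1,+0), (-4,+5,-1), (-1,+1,-2), (+2,-1,+2) — a repeating cycle of length 4.
step 9: apply (-4,+1,+0) → (-16,14,9)
step 10: apply (-4,+5,-1) → (-20,19,8)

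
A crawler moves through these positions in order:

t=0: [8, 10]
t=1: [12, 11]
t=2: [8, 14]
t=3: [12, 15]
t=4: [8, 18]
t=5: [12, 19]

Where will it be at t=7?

Step-to-step displacements: [+4, +1], [-4, +3], [+4, +1], [-4, +3], [+4, +1] — a repeating cycle of length 2.
step 6: apply [-4, +3] → [8, 22]
step 7: apply [+4, +1] → [12, 23]

[12, 23]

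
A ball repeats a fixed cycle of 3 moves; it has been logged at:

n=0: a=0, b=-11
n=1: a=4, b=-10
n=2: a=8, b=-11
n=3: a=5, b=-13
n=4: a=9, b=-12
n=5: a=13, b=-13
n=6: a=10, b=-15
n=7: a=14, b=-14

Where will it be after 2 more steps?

Differencing gives (+4, +1), (+4, -1), (-3, -2), (+4, +1), (+4, -1), (-3, -2), (+4, +1). This is the pattern (+4, +1), (+4, -1), (-3, -2) repeated.
step 8: apply (+4, -1) → a=18, b=-15
step 9: apply (-3, -2) → a=15, b=-17

a=15, b=-17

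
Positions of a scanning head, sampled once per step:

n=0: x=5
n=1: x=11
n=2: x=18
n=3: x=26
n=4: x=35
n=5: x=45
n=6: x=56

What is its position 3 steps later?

Taking differences between consecutive positions: +6, +7, +8, +9, +10, +11. These grow by +1 each step.
step 7: 56 + 12 → x=68
step 8: 68 + 13 → x=81
step 9: 81 + 14 → x=95

x=95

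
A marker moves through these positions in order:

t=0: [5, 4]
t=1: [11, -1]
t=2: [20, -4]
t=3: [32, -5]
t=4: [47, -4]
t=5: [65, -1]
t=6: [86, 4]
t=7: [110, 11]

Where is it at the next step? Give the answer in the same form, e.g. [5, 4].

Successive displacements: [+6, -5], [+9, -3], [+12, -1], [+15, +1], [+18, +3], [+21, +5], [+24, +7] — each changes by [+3, +2].
step 8: [110, 11] + [+27, +9] → [137, 20]

[137, 20]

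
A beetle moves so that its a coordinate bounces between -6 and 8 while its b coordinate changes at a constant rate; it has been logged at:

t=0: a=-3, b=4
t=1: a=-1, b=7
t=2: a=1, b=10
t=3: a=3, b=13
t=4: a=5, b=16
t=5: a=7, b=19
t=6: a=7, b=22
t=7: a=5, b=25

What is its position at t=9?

The a coordinate travels 2 per step and bounces off the walls at -6 and 8.
  step 8: 5 → 3
  step 9: 3 → 1
The b coordinate changes by +3 each step: at step 9 it is 31.

a=1, b=31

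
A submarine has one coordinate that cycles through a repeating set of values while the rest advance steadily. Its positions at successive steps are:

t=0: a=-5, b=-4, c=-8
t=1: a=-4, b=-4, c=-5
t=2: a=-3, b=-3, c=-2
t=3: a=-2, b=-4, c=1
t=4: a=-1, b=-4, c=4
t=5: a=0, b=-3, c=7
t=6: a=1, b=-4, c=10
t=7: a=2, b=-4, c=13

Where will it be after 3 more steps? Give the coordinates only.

A: linear, +1 per step → 5 at step 10.
B: cycles through -4, -4, -3 every 3 steps. Step 10 lands at position 1 of the cycle → -4.
C: linear, +3 per step → 22 at step 10.

a=5, b=-4, c=22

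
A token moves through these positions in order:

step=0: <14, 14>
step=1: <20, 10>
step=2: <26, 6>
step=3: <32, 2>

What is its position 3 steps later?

Each step adds <+6, -4> to the position.
step 4: <32, 2> + <+6, -4> → <38, -2>
step 5: <38, -2> + <+6, -4> → <44, -6>
step 6: <44, -6> + <+6, -4> → <50, -10>

<50, -10>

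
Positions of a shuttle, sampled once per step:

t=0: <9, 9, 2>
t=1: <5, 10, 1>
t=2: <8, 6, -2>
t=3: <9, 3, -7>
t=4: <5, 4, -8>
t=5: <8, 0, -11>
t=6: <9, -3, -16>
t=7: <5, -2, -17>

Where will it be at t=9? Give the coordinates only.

Differencing gives <-4, +1, -1>, <+3, -4, -3>, <+1, -3, -5>, <-4, +1, -1>, <+3, -4, -3>, <+1, -3, -5>, <-4, +1, -1>. This is the pattern <-4, +1, -1>, <+3, -4, -3>, <+1, -3, -5> repeated.
step 8: apply <+3, -4, -3> → <8, -6, -20>
step 9: apply <+1, -3, -5> → <9, -9, -25>

<9, -9, -25>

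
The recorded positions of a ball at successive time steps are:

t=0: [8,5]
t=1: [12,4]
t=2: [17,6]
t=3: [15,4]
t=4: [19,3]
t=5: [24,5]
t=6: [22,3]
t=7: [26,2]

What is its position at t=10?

[33,1]

The moves between consecutive positions are [+4,-1], [+5,+2], [-2,-2], [+4,-1], [+5,+2], [-2,-2], [+4,-1]; they repeat the 3-cycle [[+4,-1], [+5,+2], [-2,-2]].
step 8: apply [+5,+2] → [31,4]
step 9: apply [-2,-2] → [29,2]
step 10: apply [+4,-1] → [33,1]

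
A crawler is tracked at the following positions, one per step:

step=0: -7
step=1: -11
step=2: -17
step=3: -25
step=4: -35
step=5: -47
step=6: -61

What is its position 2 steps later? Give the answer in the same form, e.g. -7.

-95

Taking differences between consecutive positions: -4, -6, -8, -10, -12, -14. These grow by -2 each step.
step 7: -61 − 16 → -77
step 8: -77 − 18 → -95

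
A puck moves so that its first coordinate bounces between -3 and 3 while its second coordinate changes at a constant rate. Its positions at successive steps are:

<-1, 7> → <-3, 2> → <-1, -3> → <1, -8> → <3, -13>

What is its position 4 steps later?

<-1, -33>

The first coordinate travels 2 per step and bounces off the walls at -3 and 3.
  step 5: 3 → 1
  step 6: 1 → -1
  step 7: -1 → -3
  step 8: -3 → -1
The second coordinate changes by -5 each step: at step 8 it is -33.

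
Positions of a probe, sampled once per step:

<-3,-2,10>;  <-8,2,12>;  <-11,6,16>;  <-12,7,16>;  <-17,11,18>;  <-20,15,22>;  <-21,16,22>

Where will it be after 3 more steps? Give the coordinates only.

Differencing gives <-5,+4,+2>, <-3,+4,+4>, <-1,+1,+0>, <-5,+4,+2>, <-3,+4,+4>, <-1,+1,+0>. This is the pattern <-5,+4,+2>, <-3,+4,+4>, <-1,+1,+0> repeated.
step 7: apply <-5,+4,+2> → <-26,20,24>
step 8: apply <-3,+4,+4> → <-29,24,28>
step 9: apply <-1,+1,+0> → <-30,25,28>

<-30,25,28>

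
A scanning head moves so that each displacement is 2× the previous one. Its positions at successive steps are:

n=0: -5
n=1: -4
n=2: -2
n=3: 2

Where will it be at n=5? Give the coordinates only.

Step-to-step displacements: +1, +2, +4; each is 2× the previous.
step 4: 2 + 8 → 10
step 5: 10 + 16 → 26

26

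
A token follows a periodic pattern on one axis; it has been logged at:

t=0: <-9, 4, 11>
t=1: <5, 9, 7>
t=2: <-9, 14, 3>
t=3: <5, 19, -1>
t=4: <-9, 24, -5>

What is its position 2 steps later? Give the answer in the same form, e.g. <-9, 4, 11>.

First: cycles through -9, 5 every 2 steps. Step 6 lands at position 0 of the cycle → -9.
Second: linear, +5 per step → 34 at step 6.
Third: linear, -4 per step → -13 at step 6.

<-9, 34, -13>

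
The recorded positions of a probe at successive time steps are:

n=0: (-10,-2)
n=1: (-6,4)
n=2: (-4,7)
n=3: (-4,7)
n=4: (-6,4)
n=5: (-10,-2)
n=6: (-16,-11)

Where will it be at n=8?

Taking differences between consecutive positions: (+4,+6), (+2,+3), (+0,+0), (-2,-3), (-4,-6), (-6,-9). These grow by (-2,-3) each step.
step 7: (-16,-11) + (-8,-12) → (-24,-23)
step 8: (-24,-23) + (-10,-15) → (-34,-38)

(-34,-38)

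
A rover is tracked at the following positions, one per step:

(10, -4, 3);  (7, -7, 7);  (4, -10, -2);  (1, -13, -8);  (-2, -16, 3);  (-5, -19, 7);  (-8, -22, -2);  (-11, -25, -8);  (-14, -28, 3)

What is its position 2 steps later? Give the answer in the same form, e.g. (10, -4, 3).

(-20, -34, -2)

The first coordinate changes by -3 each step, so at step 10 it is 10 + 10·(-3) = -20.
The second coordinate changes by -3 each step, so at step 10 it is -4 + 10·(-3) = -34.
The third coordinate repeats the cycle [3, 7, -2, -8] with period 4; step 10 mod 4 = 2, giving -2.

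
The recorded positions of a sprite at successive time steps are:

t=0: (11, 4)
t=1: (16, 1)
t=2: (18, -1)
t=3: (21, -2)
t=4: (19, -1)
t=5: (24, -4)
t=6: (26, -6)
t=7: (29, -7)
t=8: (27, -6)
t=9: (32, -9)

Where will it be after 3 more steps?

The moves between consecutive positions are (+5, -3), (+2, -2), (+3, -1), (-2, +1), (+5, -3), (+2, -2), (+3, -1), (-2, +1), (+5, -3); they repeat the 4-cycle [(+5, -3), (+2, -2), (+3, -1), (-2, +1)].
step 10: apply (+2, -2) → (34, -11)
step 11: apply (+3, -1) → (37, -12)
step 12: apply (-2, +1) → (35, -11)

(35, -11)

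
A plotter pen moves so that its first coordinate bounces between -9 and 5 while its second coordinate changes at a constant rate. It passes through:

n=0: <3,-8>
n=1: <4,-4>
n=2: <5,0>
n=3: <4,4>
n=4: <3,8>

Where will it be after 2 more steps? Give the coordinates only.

<1,16>

The first coordinate reflects between -9 and 5, moving 1 per step.
  step 5: 3 → 2
  step 6: 2 → 1
The second coordinate changes by +4 each step: at step 6 it is 16.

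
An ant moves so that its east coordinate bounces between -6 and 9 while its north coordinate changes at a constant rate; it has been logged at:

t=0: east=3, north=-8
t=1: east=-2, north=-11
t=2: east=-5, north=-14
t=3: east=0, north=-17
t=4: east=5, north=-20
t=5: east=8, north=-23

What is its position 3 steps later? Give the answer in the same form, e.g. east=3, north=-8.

The east coordinate reflects between -6 and 9, moving 5 per step.
  step 6: 8 → 3
  step 7: 3 → -2
  step 8: -2 → -5
The north coordinate changes by -3 each step: at step 8 it is -32.

east=-5, north=-32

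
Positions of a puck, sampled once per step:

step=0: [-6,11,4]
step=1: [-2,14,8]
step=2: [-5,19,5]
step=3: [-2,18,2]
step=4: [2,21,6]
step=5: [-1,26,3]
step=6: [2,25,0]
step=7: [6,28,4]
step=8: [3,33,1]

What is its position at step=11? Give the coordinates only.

[7,40,-1]

The moves between consecutive positions are [+4,+3,+4], [-3,+5,-3], [+3,-1,-3], [+4,+3,+4], [-3,+5,-3], [+3,-1,-3], [+4,+3,+4], [-3,+5,-3]; they repeat the 3-cycle [[+4,+3,+4], [-3,+5,-3], [+3,-1,-3]].
step 9: apply [+3,-1,-3] → [6,32,-2]
step 10: apply [+4,+3,+4] → [10,35,2]
step 11: apply [-3,+5,-3] → [7,40,-1]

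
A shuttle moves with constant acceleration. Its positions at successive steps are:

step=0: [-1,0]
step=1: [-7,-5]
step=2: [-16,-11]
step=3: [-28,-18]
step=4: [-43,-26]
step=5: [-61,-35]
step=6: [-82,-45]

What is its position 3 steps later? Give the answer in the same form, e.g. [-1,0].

Successive displacements: [-6,-5], [-9,-6], [-12,-7], [-15,-8], [-18,-9], [-21,-10] — each changes by [-3,-1].
step 7: [-82,-45] + [-24,-11] → [-106,-56]
step 8: [-106,-56] + [-27,-12] → [-133,-68]
step 9: [-133,-68] + [-30,-13] → [-163,-81]

[-163,-81]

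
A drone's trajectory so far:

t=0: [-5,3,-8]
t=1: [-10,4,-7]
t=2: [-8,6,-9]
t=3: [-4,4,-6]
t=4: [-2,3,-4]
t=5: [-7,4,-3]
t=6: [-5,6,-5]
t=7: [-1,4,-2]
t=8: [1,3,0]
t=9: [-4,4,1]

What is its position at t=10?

Differencing gives [-5,+1,+1], [+2,+2,-2], [+4,-2,+3], [+2,-1,+2], [-5,+1,+1], [+2,+2,-2], [+4,-2,+3], [+2,-1,+2], [-5,+1,+1]. This is the pattern [-5,+1,+1], [+2,+2,-2], [+4,-2,+3], [+2,-1,+2] repeated.
step 10: apply [+2,+2,-2] → [-2,6,-1]

[-2,6,-1]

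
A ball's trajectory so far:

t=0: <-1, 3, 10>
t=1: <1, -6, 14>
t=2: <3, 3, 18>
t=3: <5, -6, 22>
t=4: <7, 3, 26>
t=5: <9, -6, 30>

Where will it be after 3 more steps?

First: linear, +2 per step → 15 at step 8.
Second: cycles through 3, -6 every 2 steps. Step 8 lands at position 0 of the cycle → 3.
Third: linear, +4 per step → 42 at step 8.

<15, 3, 42>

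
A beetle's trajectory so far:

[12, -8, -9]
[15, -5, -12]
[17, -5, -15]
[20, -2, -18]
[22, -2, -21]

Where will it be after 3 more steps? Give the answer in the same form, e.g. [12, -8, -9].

Step-to-step displacements: [+3, +3, -3], [+2, +0, -3], [+3, +3, -3], [+2, +0, -3] — a repeating cycle of length 2.
step 5: apply [+3, +3, -3] → [25, 1, -24]
step 6: apply [+2, +0, -3] → [27, 1, -27]
step 7: apply [+3, +3, -3] → [30, 4, -30]

[30, 4, -30]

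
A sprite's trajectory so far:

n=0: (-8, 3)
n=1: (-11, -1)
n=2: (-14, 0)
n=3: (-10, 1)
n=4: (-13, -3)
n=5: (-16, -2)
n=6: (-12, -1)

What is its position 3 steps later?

The moves between consecutive positions are (-3, -4), (-3, +1), (+4, +1), (-3, -4), (-3, +1), (+4, +1); they repeat the 3-cycle [(-3, -4), (-3, +1), (+4, +1)].
step 7: apply (-3, -4) → (-15, -5)
step 8: apply (-3, +1) → (-18, -4)
step 9: apply (+4, +1) → (-14, -3)

(-14, -3)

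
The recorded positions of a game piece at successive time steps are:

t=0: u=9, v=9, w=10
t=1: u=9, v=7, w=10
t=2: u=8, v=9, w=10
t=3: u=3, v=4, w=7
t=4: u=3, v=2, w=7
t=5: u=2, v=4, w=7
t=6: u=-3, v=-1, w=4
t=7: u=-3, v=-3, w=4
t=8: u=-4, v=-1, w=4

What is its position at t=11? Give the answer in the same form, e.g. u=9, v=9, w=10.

u=-10, v=-6, w=1

Differencing gives (+0,-2,+0), (-1,+2,+0), (-5,-5,-3), (+0,-2,+0), (-1,+2,+0), (-5,-5,-3), (+0,-2,+0), (-1,+2,+0). This is the pattern (+0,-2,+0), (-1,+2,+0), (-5,-5,-3) repeated.
step 9: apply (-5,-5,-3) → u=-9, v=-6, w=1
step 10: apply (+0,-2,+0) → u=-9, v=-8, w=1
step 11: apply (-1,+2,+0) → u=-10, v=-6, w=1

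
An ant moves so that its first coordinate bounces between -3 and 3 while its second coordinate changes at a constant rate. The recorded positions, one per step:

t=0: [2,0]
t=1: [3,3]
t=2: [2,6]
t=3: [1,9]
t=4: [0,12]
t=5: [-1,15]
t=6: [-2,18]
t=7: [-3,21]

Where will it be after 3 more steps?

The first coordinate reflects between -3 and 3, moving 1 per step.
  step 8: -3 → -2
  step 9: -2 → -1
  step 10: -1 → 0
The second coordinate changes by +3 each step: at step 10 it is 30.

[0,30]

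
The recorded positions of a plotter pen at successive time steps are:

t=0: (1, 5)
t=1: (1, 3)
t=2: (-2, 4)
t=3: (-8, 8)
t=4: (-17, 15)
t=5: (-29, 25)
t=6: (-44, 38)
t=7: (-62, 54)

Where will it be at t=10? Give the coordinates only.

Successive displacements: (+0, -2), (-3, +1), (-6, +4), (-9, +7), (-12, +10), (-15, +13), (-18, +16) — each changes by (-3, +3).
step 8: (-62, 54) + (-21, +19) → (-83, 73)
step 9: (-83, 73) + (-24, +22) → (-107, 95)
step 10: (-107, 95) + (-27, +25) → (-134, 120)

(-134, 120)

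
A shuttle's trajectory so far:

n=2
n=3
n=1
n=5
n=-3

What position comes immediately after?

n=13

Consecutive displacements +1, -2, +4, -8 scale by a factor of -2 each step.
step 5: -3 + 16 → n=13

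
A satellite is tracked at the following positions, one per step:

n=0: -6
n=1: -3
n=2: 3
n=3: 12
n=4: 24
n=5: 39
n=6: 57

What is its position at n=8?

Taking differences between consecutive positions: +3, +6, +9, +12, +15, +18. These grow by +3 each step.
step 7: 57 + 21 → 78
step 8: 78 + 24 → 102

102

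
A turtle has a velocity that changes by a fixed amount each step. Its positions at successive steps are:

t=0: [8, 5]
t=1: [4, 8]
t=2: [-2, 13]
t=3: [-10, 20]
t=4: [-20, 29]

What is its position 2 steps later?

Successive displacements: [-4, +3], [-6, +5], [-8, +7], [-10, +9] — each changes by [-2, +2].
step 5: [-20, 29] + [-12, +11] → [-32, 40]
step 6: [-32, 40] + [-14, +13] → [-46, 53]

[-46, 53]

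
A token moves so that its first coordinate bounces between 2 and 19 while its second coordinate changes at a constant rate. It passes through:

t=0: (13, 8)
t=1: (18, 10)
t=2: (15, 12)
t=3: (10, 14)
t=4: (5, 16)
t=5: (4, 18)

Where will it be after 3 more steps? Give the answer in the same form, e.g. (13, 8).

The first coordinate reflects between 2 and 19, moving 5 per step.
  step 6: 4 → 9
  step 7: 9 → 14
  step 8: 14 → 19
The second coordinate changes by +2 each step: at step 8 it is 24.

(19, 24)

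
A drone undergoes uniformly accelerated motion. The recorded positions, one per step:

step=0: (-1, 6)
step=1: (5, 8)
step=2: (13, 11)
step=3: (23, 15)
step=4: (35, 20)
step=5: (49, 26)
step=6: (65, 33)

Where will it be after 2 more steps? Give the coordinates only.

(103, 50)

First differences are (+6, +2), (+8, +3), (+10, +4), (+12, +5), (+14, +6), (+16, +7); their common second difference is (+2, +1) (constant acceleration).
step 7: (65, 33) + (+18, +8) → (83, 41)
step 8: (83, 41) + (+20, +9) → (103, 50)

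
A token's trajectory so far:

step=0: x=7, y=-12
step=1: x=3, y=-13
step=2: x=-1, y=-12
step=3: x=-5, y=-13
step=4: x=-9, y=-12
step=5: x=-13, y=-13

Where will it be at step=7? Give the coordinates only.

x=-21, y=-13

The moves between consecutive positions are (-4, -1), (-4, +1), (-4, -1), (-4, +1), (-4, -1); they repeat the 2-cycle [(-4, -1), (-4, +1)].
step 6: apply (-4, +1) → x=-17, y=-12
step 7: apply (-4, -1) → x=-21, y=-13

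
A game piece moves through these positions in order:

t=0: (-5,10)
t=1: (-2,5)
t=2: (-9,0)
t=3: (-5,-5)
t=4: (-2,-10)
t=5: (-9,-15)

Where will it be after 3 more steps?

First: cycles through -5, -2, -9 every 3 steps. Step 8 lands at position 2 of the cycle → -9.
Second: linear, -5 per step → -30 at step 8.

(-9,-30)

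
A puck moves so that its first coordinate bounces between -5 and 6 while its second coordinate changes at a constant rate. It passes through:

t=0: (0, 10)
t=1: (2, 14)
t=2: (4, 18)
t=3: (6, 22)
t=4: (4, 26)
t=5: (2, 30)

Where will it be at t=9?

The first coordinate travels 2 per step and bounces off the walls at -5 and 6.
  step 6: 2 → 0
  step 7: 0 → -2
  step 8: -2 → -4
  step 9: -4 → -4
The second coordinate changes by +4 each step: at step 9 it is 46.

(-4, 46)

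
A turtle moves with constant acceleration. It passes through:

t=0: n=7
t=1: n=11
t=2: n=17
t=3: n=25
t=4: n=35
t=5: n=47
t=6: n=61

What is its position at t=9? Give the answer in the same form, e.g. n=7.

Successive displacements: +4, +6, +8, +10, +12, +14 — each changes by +2.
step 7: 61 + 16 → n=77
step 8: 77 + 18 → n=95
step 9: 95 + 20 → n=115

n=115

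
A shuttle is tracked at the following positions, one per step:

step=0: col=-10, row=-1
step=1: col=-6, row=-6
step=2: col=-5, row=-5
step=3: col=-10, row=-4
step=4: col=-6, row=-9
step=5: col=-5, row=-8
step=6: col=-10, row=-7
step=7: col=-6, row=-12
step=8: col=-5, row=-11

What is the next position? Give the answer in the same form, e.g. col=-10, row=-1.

Differencing gives (+4, -5), (+1, +1), (-5, +1), (+4, -5), (+1, +1), (-5, +1), (+4, -5), (+1, +1). This is the pattern (+4, -5), (+1, +1), (-5, +1) repeated.
step 9: apply (-5, +1) → col=-10, row=-10

col=-10, row=-10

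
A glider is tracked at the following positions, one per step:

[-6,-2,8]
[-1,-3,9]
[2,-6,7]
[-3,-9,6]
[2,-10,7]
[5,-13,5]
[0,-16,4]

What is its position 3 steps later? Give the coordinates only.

Differencing gives [+5,-1,+1], [+3,-3,-2], [-5,-3,-1], [+5,-1,+1], [+3,-3,-2], [-5,-3,-1]. This is the pattern [+5,-1,+1], [+3,-3,-2], [-5,-3,-1] repeated.
step 7: apply [+5,-1,+1] → [5,-17,5]
step 8: apply [+3,-3,-2] → [8,-20,3]
step 9: apply [-5,-3,-1] → [3,-23,2]

[3,-23,2]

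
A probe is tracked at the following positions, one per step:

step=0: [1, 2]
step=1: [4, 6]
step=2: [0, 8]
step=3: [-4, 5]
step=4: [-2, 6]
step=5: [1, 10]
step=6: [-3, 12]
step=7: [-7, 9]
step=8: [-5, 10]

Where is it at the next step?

The moves between consecutive positions are [+3, +4], [-4, +2], [-4, -3], [+2, +1], [+3, +4], [-4, +2], [-4, -3], [+2, +1]; they repeat the 4-cycle [[+3, +4], [-4, +2], [-4, -3], [+2, +1]].
step 9: apply [+3, +4] → [-2, 14]

[-2, 14]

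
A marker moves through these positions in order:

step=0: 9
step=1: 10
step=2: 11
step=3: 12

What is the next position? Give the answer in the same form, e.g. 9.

Constant displacement of +1 per step.
step 4: 12 + 1 → 13

13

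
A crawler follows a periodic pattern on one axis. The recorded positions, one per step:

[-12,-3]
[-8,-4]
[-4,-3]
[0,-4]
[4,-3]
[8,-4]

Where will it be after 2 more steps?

[16,-4]

The first coordinate changes by +4 each step, so at step 7 it is -12 + 7·(4) = 16.
The second coordinate repeats the cycle [-3, -4] with period 2; step 7 mod 2 = 1, giving -4.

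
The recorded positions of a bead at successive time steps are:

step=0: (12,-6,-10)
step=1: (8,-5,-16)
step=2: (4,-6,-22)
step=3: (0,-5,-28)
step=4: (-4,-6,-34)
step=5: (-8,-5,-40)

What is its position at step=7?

The first coordinate changes by -4 each step, so at step 7 it is 12 + 7·(-4) = -16.
The second coordinate repeats the cycle [-6, -5] with period 2; step 7 mod 2 = 1, giving -5.
The third coordinate changes by -6 each step, so at step 7 it is -10 + 7·(-6) = -52.

(-16,-5,-52)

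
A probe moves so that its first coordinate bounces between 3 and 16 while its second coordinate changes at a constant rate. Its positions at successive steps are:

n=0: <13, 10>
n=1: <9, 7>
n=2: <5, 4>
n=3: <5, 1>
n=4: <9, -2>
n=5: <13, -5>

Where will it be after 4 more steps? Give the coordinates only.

The first coordinate reflects between 3 and 16, moving 4 per step.
  step 6: 13 → 15
  step 7: 15 → 11
  step 8: 11 → 7
  step 9: 7 → 3
The second coordinate changes by -3 each step: at step 9 it is -17.

<3, -17>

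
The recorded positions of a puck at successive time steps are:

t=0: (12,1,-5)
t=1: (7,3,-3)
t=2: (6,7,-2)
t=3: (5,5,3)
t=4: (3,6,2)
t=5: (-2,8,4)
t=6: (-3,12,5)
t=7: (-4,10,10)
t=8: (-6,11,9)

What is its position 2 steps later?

(-12,17,12)

The moves between consecutive positions are (-5,+2,+2), (-1,+4,+1), (-1,-2,+5), (-2,+1,-1), (-5,+2,+2), (-1,+4,+1), (-1,-2,+5), (-2,+1,-1); they repeat the 4-cycle [(-5,+2,+2), (-1,+4,+1), (-1,-2,+5), (-2,+1,-1)].
step 9: apply (-5,+2,+2) → (-11,13,11)
step 10: apply (-1,+4,+1) → (-12,17,12)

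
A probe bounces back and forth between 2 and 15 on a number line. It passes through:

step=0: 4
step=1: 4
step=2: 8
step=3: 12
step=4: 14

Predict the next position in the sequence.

10

The value reflects between 2 and 15, moving 4 per step.
  step 5: 14 → 10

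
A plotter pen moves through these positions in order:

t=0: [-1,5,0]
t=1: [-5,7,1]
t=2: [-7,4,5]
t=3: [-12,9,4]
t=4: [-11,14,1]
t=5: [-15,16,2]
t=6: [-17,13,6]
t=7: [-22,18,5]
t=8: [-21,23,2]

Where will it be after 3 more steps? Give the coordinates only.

Step-to-step displacements: [-4,+2,+1], [-2,-3,+4], [-5,+5,-1], [+1,+5,-3], [-4,+2,+1], [-2,-3,+4], [-5,+5,-1], [+1,+5,-3] — a repeating cycle of length 4.
step 9: apply [-4,+2,+1] → [-25,25,3]
step 10: apply [-2,-3,+4] → [-27,22,7]
step 11: apply [-5,+5,-1] → [-32,27,6]

[-32,27,6]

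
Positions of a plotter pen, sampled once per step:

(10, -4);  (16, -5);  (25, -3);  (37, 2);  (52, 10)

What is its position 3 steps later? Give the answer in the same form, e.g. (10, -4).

(115, 52)

First differences are (+6, -1), (+9, +2), (+12, +5), (+15, +8); their common second difference is (+3, +3) (constant acceleration).
step 5: (52, 10) + (+18, +11) → (70, 21)
step 6: (70, 21) + (+21, +14) → (91, 35)
step 7: (91, 35) + (+24, +17) → (115, 52)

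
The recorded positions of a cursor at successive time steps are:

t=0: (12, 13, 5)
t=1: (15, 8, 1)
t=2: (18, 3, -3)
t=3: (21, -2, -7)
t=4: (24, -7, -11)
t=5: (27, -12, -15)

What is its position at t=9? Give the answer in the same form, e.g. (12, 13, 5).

The position changes by (+3, -5, -4) every step.
step 6: (27, -12, -15) + (+3, -5, -4) → (30, -17, -19)
step 7: (30, -17, -19) + (+3, -5, -4) → (33, -22, -23)
step 8: (33, -22, -23) + (+3, -5, -4) → (36, -27, -27)
step 9: (36, -27, -27) + (+3, -5, -4) → (39, -32, -31)

(39, -32, -31)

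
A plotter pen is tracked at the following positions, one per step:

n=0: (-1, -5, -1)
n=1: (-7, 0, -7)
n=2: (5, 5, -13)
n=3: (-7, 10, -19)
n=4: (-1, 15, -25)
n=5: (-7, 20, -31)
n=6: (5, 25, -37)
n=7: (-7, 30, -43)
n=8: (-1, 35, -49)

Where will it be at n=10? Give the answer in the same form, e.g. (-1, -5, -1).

(5, 45, -61)

First: cycles through -1, -7, 5, -7 every 4 steps. Step 10 lands at position 2 of the cycle → 5.
Second: linear, +5 per step → 45 at step 10.
Third: linear, -6 per step → -61 at step 10.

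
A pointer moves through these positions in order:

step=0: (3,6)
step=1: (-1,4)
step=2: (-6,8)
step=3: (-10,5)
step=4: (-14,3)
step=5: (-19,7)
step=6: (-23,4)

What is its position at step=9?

(-36,3)

Step-to-step displacements: (-4,-2), (-5,+4), (-4,-3), (-4,-2), (-5,+4), (-4,-3) — a repeating cycle of length 3.
step 7: apply (-4,-2) → (-27,2)
step 8: apply (-5,+4) → (-32,6)
step 9: apply (-4,-3) → (-36,3)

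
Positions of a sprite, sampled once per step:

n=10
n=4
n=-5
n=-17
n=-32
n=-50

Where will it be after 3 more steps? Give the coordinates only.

First differences are -6, -9, -12, -15, -18; their common second difference is -3 (constant acceleration).
step 6: -50 − 21 → n=-71
step 7: -71 − 24 → n=-95
step 8: -95 − 27 → n=-122

n=-122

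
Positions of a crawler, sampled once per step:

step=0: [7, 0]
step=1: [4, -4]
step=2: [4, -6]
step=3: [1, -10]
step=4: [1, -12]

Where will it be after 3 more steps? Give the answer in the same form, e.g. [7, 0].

Differencing gives [-3, -4], [+0, -2], [-3, -4], [+0, -2]. This is the pattern [-3, -4], [+0, -2] repeated.
step 5: apply [-3, -4] → [-2, -16]
step 6: apply [+0, -2] → [-2, -18]
step 7: apply [-3, -4] → [-5, -22]

[-5, -22]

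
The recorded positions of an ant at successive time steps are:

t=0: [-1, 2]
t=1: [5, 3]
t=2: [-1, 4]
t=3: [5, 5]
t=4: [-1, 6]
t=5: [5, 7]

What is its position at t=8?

[-1, 10]

First: cycles through -1, 5 every 2 steps. Step 8 lands at position 0 of the cycle → -1.
Second: linear, +1 per step → 10 at step 8.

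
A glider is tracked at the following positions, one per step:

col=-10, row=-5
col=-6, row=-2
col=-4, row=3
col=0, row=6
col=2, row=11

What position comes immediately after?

col=6, row=14

Differencing gives (+4, +3), (+2, +5), (+4, +3), (+2, +5). This is the pattern (+4, +3), (+2, +5) repeated.
step 5: apply (+4, +3) → col=6, row=14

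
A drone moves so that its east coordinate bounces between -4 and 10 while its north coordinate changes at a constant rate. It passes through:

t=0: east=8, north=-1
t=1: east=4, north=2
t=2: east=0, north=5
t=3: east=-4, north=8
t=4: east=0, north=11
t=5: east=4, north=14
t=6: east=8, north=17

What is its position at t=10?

east=-4, north=29

The east coordinate travels 4 per step and bounces off the walls at -4 and 10.
  step 7: 8 → 8
  step 8: 8 → 4
  step 9: 4 → 0
  step 10: 0 → -4
The north coordinate changes by +3 each step: at step 10 it is 29.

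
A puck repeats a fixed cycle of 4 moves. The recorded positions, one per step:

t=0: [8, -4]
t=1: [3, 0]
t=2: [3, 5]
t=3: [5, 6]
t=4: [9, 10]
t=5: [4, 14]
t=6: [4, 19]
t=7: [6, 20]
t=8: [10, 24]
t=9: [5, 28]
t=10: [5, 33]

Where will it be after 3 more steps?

[6, 42]

The moves between consecutive positions are [-5, +4], [+0, +5], [+2, +1], [+4, +4], [-5, +4], [+0, +5], [+2, +1], [+4, +4], [-5, +4], [+0, +5]; they repeat the 4-cycle [[-5, +4], [+0, +5], [+2, +1], [+4, +4]].
step 11: apply [+2, +1] → [7, 34]
step 12: apply [+4, +4] → [11, 38]
step 13: apply [-5, +4] → [6, 42]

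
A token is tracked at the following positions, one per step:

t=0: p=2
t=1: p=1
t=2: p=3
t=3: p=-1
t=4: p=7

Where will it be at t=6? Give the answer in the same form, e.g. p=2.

Consecutive displacements -1, +2, -4, +8 scale by a factor of -2 each step.
step 5: 7 − 16 → p=-9
step 6: -9 + 32 → p=23

p=23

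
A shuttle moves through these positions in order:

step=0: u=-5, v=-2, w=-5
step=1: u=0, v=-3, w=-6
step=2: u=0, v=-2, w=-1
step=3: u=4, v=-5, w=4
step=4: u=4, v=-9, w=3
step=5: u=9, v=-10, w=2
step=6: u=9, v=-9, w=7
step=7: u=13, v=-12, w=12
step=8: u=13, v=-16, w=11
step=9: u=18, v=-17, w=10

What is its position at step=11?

u=22, v=-19, w=20

The moves between consecutive positions are (+5,-1,-1), (+0,+1,+5), (+4,-3,+5), (+0,-4,-1), (+5,-1,-1), (+0,+1,+5), (+4,-3,+5), (+0,-4,-1), (+5,-1,-1); they repeat the 4-cycle [(+5,-1,-1), (+0,+1,+5), (+4,-3,+5), (+0,-4,-1)].
step 10: apply (+0,+1,+5) → u=18, v=-16, w=15
step 11: apply (+4,-3,+5) → u=22, v=-19, w=20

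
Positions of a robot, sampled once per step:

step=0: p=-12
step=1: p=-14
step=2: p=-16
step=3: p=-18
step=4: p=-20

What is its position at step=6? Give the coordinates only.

Each step adds -2 to the position.
step 5: -20 − 2 → p=-22
step 6: -22 − 2 → p=-24

p=-24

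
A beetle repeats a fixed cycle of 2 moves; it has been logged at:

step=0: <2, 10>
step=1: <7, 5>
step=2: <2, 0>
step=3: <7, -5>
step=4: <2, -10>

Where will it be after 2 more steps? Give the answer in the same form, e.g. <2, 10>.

<2, -20>

Step-to-step displacements: <+5, -5>, <-5, -5>, <+5, -5>, <-5, -5> — a repeating cycle of length 2.
step 5: apply <+5, -5> → <7, -15>
step 6: apply <-5, -5> → <2, -20>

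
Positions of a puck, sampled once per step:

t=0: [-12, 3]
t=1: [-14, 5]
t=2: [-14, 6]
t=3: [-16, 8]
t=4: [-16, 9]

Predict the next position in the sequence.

[-18, 11]

The moves between consecutive positions are [-2, +2], [+0, +1], [-2, +2], [+0, +1]; they repeat the 2-cycle [[-2, +2], [+0, +1]].
step 5: apply [-2, +2] → [-18, 11]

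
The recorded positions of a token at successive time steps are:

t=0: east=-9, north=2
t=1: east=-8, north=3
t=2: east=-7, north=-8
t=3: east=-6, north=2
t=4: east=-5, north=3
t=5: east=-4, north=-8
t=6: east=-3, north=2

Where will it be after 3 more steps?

east=0, north=2

The east coordinate changes by +1 each step, so at step 9 it is -9 + 9·(1) = 0.
The north coordinate repeats the cycle [2, 3, -8] with period 3; step 9 mod 3 = 0, giving 2.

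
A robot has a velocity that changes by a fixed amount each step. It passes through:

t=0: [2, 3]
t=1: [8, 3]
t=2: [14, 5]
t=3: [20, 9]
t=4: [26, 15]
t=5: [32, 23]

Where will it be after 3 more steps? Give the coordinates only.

[50, 59]

Taking differences between consecutive positions: [+6, +0], [+6, +2], [+6, +4], [+6, +6], [+6, +8]. These grow by [+0, +2] each step.
step 6: [32, 23] + [+6, +10] → [38, 33]
step 7: [38, 33] + [+6, +12] → [44, 45]
step 8: [44, 45] + [+6, +14] → [50, 59]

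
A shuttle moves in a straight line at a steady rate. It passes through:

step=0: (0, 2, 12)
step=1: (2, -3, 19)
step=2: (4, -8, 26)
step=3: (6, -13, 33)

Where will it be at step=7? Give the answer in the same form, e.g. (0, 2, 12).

(14, -33, 61)

Constant displacement of (+2, -5, +7) per step.
step 4: (6, -13, 33) + (+2, -5, +7) → (8, -18, 40)
step 5: (8, -18, 40) + (+2, -5, +7) → (10, -23, 47)
step 6: (10, -23, 47) + (+2, -5, +7) → (12, -28, 54)
step 7: (12, -28, 54) + (+2, -5, +7) → (14, -33, 61)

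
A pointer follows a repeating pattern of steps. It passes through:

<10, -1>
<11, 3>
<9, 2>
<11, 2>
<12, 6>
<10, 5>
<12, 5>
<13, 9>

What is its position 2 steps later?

Step-to-step displacements: <+1, +4>, <-2, -1>, <+2, +0>, <+1, +4>, <-2, -1>, <+2, +0>, <+1, +4> — a repeating cycle of length 3.
step 8: apply <-2, -1> → <11, 8>
step 9: apply <+2, +0> → <13, 8>

<13, 8>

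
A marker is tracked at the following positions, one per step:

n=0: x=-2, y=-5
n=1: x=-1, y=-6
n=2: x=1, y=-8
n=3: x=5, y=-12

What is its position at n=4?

The jumps are (+1, -1), (+2, -2), (+4, -4) — a geometric progression with ratio 2.
step 4: x=5, y=-12 + (+8, -8) → x=13, y=-20

x=13, y=-20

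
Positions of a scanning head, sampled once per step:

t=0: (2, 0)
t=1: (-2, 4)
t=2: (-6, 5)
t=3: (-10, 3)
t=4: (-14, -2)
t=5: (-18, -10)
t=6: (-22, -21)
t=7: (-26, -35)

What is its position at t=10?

(-38, -95)

Taking differences between consecutive positions: (-4, +4), (-4, +1), (-4, -2), (-4, -5), (-4, -8), (-4, -11), (-4, -14). These grow by (+0, -3) each step.
step 8: (-26, -35) + (-4, -17) → (-30, -52)
step 9: (-30, -52) + (-4, -20) → (-34, -72)
step 10: (-34, -72) + (-4, -23) → (-38, -95)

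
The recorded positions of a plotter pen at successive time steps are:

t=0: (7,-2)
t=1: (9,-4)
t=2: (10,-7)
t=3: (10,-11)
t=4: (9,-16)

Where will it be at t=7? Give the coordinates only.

(0,-37)

Taking differences between consecutive positions: (+2,-2), (+1,-3), (+0,-4), (-1,-5). These grow by (-1,-1) each step.
step 5: (9,-16) + (-2,-6) → (7,-22)
step 6: (7,-22) + (-3,-7) → (4,-29)
step 7: (4,-29) + (-4,-8) → (0,-37)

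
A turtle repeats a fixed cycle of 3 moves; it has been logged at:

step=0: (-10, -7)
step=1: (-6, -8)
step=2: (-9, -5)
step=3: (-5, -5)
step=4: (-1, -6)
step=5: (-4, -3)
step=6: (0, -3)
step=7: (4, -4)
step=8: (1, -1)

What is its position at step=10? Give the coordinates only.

Step-to-step displacements: (+4, -1), (-3, +3), (+4, +0), (+4, -1), (-3, +3), (+4, +0), (+4, -1), (-3, +3) — a repeating cycle of length 3.
step 9: apply (+4, +0) → (5, -1)
step 10: apply (+4, -1) → (9, -2)

(9, -2)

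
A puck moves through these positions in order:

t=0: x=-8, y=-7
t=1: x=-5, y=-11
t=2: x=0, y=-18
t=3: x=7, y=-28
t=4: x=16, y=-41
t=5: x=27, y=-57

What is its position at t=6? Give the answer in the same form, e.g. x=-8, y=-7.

Taking differences between consecutive positions: (+3, -4), (+5, -7), (+7, -10), (+9, -13), (+11, -16). These grow by (+2, -3) each step.
step 6: x=27, y=-57 + (+13, -19) → x=40, y=-76

x=40, y=-76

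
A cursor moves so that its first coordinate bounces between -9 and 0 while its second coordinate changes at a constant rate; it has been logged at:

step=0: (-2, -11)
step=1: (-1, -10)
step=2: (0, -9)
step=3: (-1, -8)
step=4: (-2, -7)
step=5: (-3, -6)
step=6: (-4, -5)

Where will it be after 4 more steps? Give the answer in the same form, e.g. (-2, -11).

The first coordinate reflects between -9 and 0, moving 1 per step.
  step 7: -4 → -5
  step 8: -5 → -6
  step 9: -6 → -7
  step 10: -7 → -8
The second coordinate changes by +1 each step: at step 10 it is -1.

(-8, -1)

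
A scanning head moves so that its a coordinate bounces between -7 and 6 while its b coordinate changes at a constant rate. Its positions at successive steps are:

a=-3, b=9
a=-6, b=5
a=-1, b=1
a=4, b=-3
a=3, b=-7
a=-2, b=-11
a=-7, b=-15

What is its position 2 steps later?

a=3, b=-23

The a coordinate reflects between -7 and 6, moving 5 per step.
  step 7: -7 → -2
  step 8: -2 → 3
The b coordinate changes by -4 each step: at step 8 it is -23.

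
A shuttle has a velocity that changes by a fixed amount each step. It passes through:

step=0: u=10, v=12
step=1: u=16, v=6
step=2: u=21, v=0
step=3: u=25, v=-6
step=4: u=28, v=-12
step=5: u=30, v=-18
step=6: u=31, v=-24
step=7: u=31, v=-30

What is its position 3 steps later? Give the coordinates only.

Successive displacements: (+6, -6), (+5, -6), (+4, -6), (+3, -6), (+2, -6), (+1, -6), (+0, -6) — each changes by (-1, +0).
step 8: u=31, v=-30 + (-1, -6) → u=30, v=-36
step 9: u=30, v=-36 + (-2, -6) → u=28, v=-42
step 10: u=28, v=-42 + (-3, -6) → u=25, v=-48

u=25, v=-48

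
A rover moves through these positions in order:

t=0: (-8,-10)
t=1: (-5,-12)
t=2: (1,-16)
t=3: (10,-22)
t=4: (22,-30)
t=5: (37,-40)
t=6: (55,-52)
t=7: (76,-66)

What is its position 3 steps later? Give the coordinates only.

First differences are (+3,-2), (+6,-4), (+9,-6), (+12,-8), (+15,-10), (+18,-12), (+21,-14); their common second difference is (+3,-2) (constant acceleration).
step 8: (76,-66) + (+24,-16) → (100,-82)
step 9: (100,-82) + (+27,-18) → (127,-100)
step 10: (127,-100) + (+30,-20) → (157,-120)

(157,-120)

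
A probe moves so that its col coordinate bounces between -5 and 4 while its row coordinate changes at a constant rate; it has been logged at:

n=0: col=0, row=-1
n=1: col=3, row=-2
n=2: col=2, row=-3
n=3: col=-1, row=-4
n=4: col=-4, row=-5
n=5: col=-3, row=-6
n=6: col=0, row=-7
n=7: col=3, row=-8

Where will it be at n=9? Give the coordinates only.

col=-1, row=-10

The col coordinate travels 3 per step and bounces off the walls at -5 and 4.
  step 8: 3 → 2
  step 9: 2 → -1
The row coordinate changes by -1 each step: at step 9 it is -10.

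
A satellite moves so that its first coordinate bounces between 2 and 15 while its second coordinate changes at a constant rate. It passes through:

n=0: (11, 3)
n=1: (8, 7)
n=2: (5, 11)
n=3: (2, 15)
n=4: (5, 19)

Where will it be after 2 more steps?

The first coordinate reflects between 2 and 15, moving 3 per step.
  step 5: 5 → 8
  step 6: 8 → 11
The second coordinate changes by +4 each step: at step 6 it is 27.

(11, 27)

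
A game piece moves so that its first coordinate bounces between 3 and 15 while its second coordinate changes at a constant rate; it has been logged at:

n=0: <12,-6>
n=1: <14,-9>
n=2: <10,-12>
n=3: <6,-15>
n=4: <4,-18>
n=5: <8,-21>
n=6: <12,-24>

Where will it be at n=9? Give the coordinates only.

<6,-33>

The first coordinate reflects between 3 and 15, moving 4 per step.
  step 7: 12 → 14
  step 8: 14 → 10
  step 9: 10 → 6
The second coordinate changes by -3 each step: at step 9 it is -33.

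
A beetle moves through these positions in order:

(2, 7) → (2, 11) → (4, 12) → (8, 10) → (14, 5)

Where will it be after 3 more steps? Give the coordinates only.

Taking differences between consecutive positions: (+0, +4), (+2, +1), (+4, -2), (+6, -5). These grow by (+2, -3) each step.
step 5: (14, 5) + (+8, -8) → (22, -3)
step 6: (22, -3) + (+10, -11) → (32, -14)
step 7: (32, -14) + (+12, -14) → (44, -28)

(44, -28)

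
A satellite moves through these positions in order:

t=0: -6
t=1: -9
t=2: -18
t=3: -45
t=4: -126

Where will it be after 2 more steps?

Consecutive displacements -3, -9, -27, -81 scale by a factor of 3 each step.
step 5: -126 − 243 → -369
step 6: -369 − 729 → -1098

-1098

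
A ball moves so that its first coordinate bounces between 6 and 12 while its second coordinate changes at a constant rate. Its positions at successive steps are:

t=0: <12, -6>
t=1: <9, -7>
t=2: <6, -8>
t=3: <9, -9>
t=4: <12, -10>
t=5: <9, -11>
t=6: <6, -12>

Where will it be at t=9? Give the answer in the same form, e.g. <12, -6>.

The first coordinate reflects between 6 and 12, moving 3 per step.
  step 7: 6 → 9
  step 8: 9 → 12
  step 9: 12 → 9
The second coordinate changes by -1 each step: at step 9 it is -15.

<9, -15>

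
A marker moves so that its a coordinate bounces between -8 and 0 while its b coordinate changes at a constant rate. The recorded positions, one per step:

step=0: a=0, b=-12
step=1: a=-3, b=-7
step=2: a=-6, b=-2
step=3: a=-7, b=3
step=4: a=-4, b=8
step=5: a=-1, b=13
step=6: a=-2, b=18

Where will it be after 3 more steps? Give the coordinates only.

The a coordinate travels 3 per step and bounces off the walls at -8 and 0.
  step 7: -2 → -5
  step 8: -5 → -8
  step 9: -8 → -5
The b coordinate changes by +5 each step: at step 9 it is 33.

a=-5, b=33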